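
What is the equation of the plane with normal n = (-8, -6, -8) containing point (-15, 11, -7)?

The plane through P with normal n = (a, b, c) satisfies n·(r - P) = 0,
i.e. ax + by + cz = a·x₀ + b·y₀ + c·z₀.
d = (-8)·(-15) + (-6)·11 + (-8)·(-7)
  = 120 - 66 + 56
  = 110
Equation: -8x - 6y - 8z = 110

-8x - 6y - 8z = 110


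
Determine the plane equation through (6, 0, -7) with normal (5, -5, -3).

The plane through P with normal n = (a, b, c) satisfies n·(r - P) = 0,
i.e. ax + by + cz = a·x₀ + b·y₀ + c·z₀.
d = 5·6 + (-5)·0 + (-3)·(-7)
  = 30 + 0 + 21
  = 51
Equation: 5x - 5y - 3z = 51

5x - 5y - 3z = 51


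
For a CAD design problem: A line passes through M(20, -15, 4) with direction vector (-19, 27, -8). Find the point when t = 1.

P(t) = M + t·d
  = (20 + (-19)·1, -15 + 27·1, 4 + (-8)·1)
  = (20 - 19, -15 + 27, 4 - 8)
  = (1, 12, -4)

(1, 12, -4)


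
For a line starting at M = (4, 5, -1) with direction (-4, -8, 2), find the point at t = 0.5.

P(t) = M + t·d
  = (4 + (-4)·0.5, 5 + (-8)·0.5, -1 + 2·0.5)
  = (4 - 2, 5 - 4, -1 + 1)
  = (2, 1, 0)

(2, 1, 0)


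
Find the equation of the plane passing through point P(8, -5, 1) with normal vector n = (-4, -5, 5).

The plane through P with normal n = (a, b, c) satisfies n·(r - P) = 0,
i.e. ax + by + cz = a·x₀ + b·y₀ + c·z₀.
d = (-4)·8 + (-5)·(-5) + 5·1
  = -32 + 25 + 5
  = -2
Equation: -4x - 5y + 5z = -2

-4x - 5y + 5z = -2


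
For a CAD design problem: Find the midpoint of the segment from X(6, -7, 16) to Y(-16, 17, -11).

M = ((x₁+x₂)/2, (y₁+y₂)/2, (z₁+z₂)/2)
  = ((6 - 16)/2, (-7 + 17)/2, (16 - 11)/2)
  = (-10/2, 10/2, 5/2)
  = (-5, 5, 2.5)

(-5, 5, 2.5)


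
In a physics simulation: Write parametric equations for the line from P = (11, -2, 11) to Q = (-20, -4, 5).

Direction vector d = Q - P = (-20 - 11, -4 + 2, 5 - 11) = (-31, -2, -6)
Parametric form r = P + t·d:
x = 11 - 31t, y = -2 - 2t, z = 11 - 6t

x = 11 - 31t, y = -2 - 2t, z = 11 - 6t


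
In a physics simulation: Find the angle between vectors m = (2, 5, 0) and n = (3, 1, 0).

m·n = 2·3 + 5·1 + 0·0 = 6 + 5 + 0 = 11
|m| = √(2² + 5² + 0²) = √29 ≈ 5.385
|n| = √(3² + 1² + 0²) = √10 ≈ 3.162
cos θ = (m·n)/(|m||n|) = 11/(5.385·3.162) ≈ 0.6459
θ = arccos(0.6459) ≈ 49.76°

49.76°


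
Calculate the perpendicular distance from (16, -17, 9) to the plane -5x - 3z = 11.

distance = |a·x₀ + b·y₀ + c·z₀ - d| / √(a² + b² + c²)
  = |(-5)·16 + 0·(-17) + (-3)·9 - 11| / √((-5)² + 0² + (-3)²)
  = |-80 + 0 - 27 - 11| / √(25 + 0 + 9)
  = |-118| / √34
  = 118 / 5.831
  ≈ 20.24

20.24


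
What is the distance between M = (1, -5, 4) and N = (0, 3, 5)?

d = √[(x₂-x₁)² + (y₂-y₁)² + (z₂-z₁)²]
  = √[(-1)² + 8² + 1²]
  = √[1 + 64 + 1]
  = √66
  ≈ 8.124

8.124


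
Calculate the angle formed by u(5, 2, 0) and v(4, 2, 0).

u·v = 5·4 + 2·2 + 0·0 = 20 + 4 + 0 = 24
|u| = √(5² + 2² + 0²) = √29 ≈ 5.385
|v| = √(4² + 2² + 0²) = √20 ≈ 4.472
cos θ = (u·v)/(|u||v|) = 24/(5.385·4.472) ≈ 0.9965
θ = arccos(0.9965) ≈ 4.764°

4.764°


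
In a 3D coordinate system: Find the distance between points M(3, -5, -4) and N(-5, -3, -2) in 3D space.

d = √[(x₂-x₁)² + (y₂-y₁)² + (z₂-z₁)²]
  = √[(-8)² + 2² + 2²]
  = √[64 + 4 + 4]
  = √72
  ≈ 8.485

8.485


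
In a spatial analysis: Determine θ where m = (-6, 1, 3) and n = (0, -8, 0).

m·n = (-6)·0 + 1·(-8) + 3·0 = 0 - 8 + 0 = -8
|m| = √((-6)² + 1² + 3²) = √46 ≈ 6.782
|n| = √(0² + (-8)² + 0²) = √64 ≈ 8
cos θ = (m·n)/(|m||n|) = -8/(6.782·8) ≈ -0.1474
θ = arccos(-0.1474) ≈ 98.48°

98.48°


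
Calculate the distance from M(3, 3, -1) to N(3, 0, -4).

d = √[(x₂-x₁)² + (y₂-y₁)² + (z₂-z₁)²]
  = √[0² + (-3)² + (-3)²]
  = √[0 + 9 + 9]
  = √18
  ≈ 4.243

4.243


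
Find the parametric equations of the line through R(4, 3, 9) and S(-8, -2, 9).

Direction vector d = S - R = (-8 - 4, -2 - 3, 9 - 9) = (-12, -5, 0)
Parametric form r = R + t·d:
x = 4 - 12t, y = 3 - 5t, z = 9

x = 4 - 12t, y = 3 - 5t, z = 9


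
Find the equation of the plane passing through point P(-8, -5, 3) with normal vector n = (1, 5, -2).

The plane through P with normal n = (a, b, c) satisfies n·(r - P) = 0,
i.e. ax + by + cz = a·x₀ + b·y₀ + c·z₀.
d = 1·(-8) + 5·(-5) + (-2)·3
  = -8 - 25 - 6
  = -39
Equation: x + 5y - 2z = -39

x + 5y - 2z = -39


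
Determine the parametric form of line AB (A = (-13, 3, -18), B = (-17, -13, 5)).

Direction vector d = B - A = (-17 + 13, -13 - 3, 5 + 18) = (-4, -16, 23)
Parametric form r = A + t·d:
x = -13 - 4t, y = 3 - 16t, z = -18 + 23t

x = -13 - 4t, y = 3 - 16t, z = -18 + 23t


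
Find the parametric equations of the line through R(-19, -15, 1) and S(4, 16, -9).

Direction vector d = S - R = (4 + 19, 16 + 15, -9 - 1) = (23, 31, -10)
Parametric form r = R + t·d:
x = -19 + 23t, y = -15 + 31t, z = 1 - 10t

x = -19 + 23t, y = -15 + 31t, z = 1 - 10t


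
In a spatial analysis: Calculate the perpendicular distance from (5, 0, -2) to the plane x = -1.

distance = |a·x₀ + b·y₀ + c·z₀ - d| / √(a² + b² + c²)
  = |1·5 + 0·0 + 0·(-2) - (-1)| / √(1² + 0² + 0²)
  = |5 + 0 + 0 + 1| / √(1 + 0 + 0)
  = |6| / √1
  = 6 / 1
  ≈ 6

6


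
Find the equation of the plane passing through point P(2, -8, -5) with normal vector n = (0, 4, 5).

The plane through P with normal n = (a, b, c) satisfies n·(r - P) = 0,
i.e. ax + by + cz = a·x₀ + b·y₀ + c·z₀.
d = 0·2 + 4·(-8) + 5·(-5)
  = 0 - 32 - 25
  = -57
Equation: 4y + 5z = -57

4y + 5z = -57


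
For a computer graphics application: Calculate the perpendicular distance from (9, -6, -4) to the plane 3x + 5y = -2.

distance = |a·x₀ + b·y₀ + c·z₀ - d| / √(a² + b² + c²)
  = |3·9 + 5·(-6) + 0·(-4) - (-2)| / √(3² + 5² + 0²)
  = |27 - 30 + 0 + 2| / √(9 + 25 + 0)
  = |-1| / √34
  = 1 / 5.831
  ≈ 0.1715

0.1715


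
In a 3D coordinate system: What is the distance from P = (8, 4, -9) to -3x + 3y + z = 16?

distance = |a·x₀ + b·y₀ + c·z₀ - d| / √(a² + b² + c²)
  = |(-3)·8 + 3·4 + 1·(-9) - 16| / √((-3)² + 3² + 1²)
  = |-24 + 12 - 9 - 16| / √(9 + 9 + 1)
  = |-37| / √19
  = 37 / 4.359
  ≈ 8.488

8.488


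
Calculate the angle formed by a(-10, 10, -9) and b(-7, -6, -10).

a·b = (-10)·(-7) + 10·(-6) + (-9)·(-10) = 70 - 60 + 90 = 100
|a| = √((-10)² + 10² + (-9)²) = √281 ≈ 16.76
|b| = √((-7)² + (-6)² + (-10)²) = √185 ≈ 13.6
cos θ = (a·b)/(|a||b|) = 100/(16.76·13.6) ≈ 0.4386
θ = arccos(0.4386) ≈ 63.99°

63.99°


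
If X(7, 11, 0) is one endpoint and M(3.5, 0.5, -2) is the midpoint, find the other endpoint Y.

Y = 2M - X
  = (2·3.5 - 7, 2·0.5 - 11, 2·(-2) - 0)
  = (7 - 7, 1 - 11, -4 + 0)
  = (0, -10, -4)

(0, -10, -4)


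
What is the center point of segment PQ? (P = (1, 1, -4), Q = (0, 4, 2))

M = ((x₁+x₂)/2, (y₁+y₂)/2, (z₁+z₂)/2)
  = ((1 + 0)/2, (1 + 4)/2, (-4 + 2)/2)
  = (1/2, 5/2, -2/2)
  = (0.5, 2.5, -1)

(0.5, 2.5, -1)


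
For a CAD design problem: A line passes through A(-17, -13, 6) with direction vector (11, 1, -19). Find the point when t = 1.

P(t) = A + t·d
  = (-17 + 11·1, -13 + 1·1, 6 + (-19)·1)
  = (-17 + 11, -13 + 1, 6 - 19)
  = (-6, -12, -13)

(-6, -12, -13)


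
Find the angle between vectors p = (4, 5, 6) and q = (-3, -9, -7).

p·q = 4·(-3) + 5·(-9) + 6·(-7) = -12 - 45 - 42 = -99
|p| = √(4² + 5² + 6²) = √77 ≈ 8.775
|q| = √((-3)² + (-9)² + (-7)²) = √139 ≈ 11.79
cos θ = (p·q)/(|p||q|) = -99/(8.775·11.79) ≈ -0.9569
θ = arccos(-0.9569) ≈ 163.1°

163.1°


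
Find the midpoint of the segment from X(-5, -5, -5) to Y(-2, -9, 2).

M = ((x₁+x₂)/2, (y₁+y₂)/2, (z₁+z₂)/2)
  = ((-5 - 2)/2, (-5 - 9)/2, (-5 + 2)/2)
  = (-7/2, -14/2, -3/2)
  = (-3.5, -7, -1.5)

(-3.5, -7, -1.5)


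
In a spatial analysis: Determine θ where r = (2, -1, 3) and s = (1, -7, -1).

r·s = 2·1 + (-1)·(-7) + 3·(-1) = 2 + 7 - 3 = 6
|r| = √(2² + (-1)² + 3²) = √14 ≈ 3.742
|s| = √(1² + (-7)² + (-1)²) = √51 ≈ 7.141
cos θ = (r·s)/(|r||s|) = 6/(3.742·7.141) ≈ 0.2245
θ = arccos(0.2245) ≈ 77.02°

77.02°


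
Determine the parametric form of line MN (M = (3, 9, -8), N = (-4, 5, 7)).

Direction vector d = N - M = (-4 - 3, 5 - 9, 7 + 8) = (-7, -4, 15)
Parametric form r = M + t·d:
x = 3 - 7t, y = 9 - 4t, z = -8 + 15t

x = 3 - 7t, y = 9 - 4t, z = -8 + 15t


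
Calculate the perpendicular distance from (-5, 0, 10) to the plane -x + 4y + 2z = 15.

distance = |a·x₀ + b·y₀ + c·z₀ - d| / √(a² + b² + c²)
  = |(-1)·(-5) + 4·0 + 2·10 - 15| / √((-1)² + 4² + 2²)
  = |5 + 0 + 20 - 15| / √(1 + 16 + 4)
  = |10| / √21
  = 10 / 4.583
  ≈ 2.182

2.182


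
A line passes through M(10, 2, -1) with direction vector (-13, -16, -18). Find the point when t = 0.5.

P(t) = M + t·d
  = (10 + (-13)·0.5, 2 + (-16)·0.5, -1 + (-18)·0.5)
  = (10 - 6.5, 2 - 8, -1 - 9)
  = (3.5, -6, -10)

(3.5, -6, -10)


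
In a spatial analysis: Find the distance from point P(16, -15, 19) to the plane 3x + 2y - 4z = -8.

distance = |a·x₀ + b·y₀ + c·z₀ - d| / √(a² + b² + c²)
  = |3·16 + 2·(-15) + (-4)·19 - (-8)| / √(3² + 2² + (-4)²)
  = |48 - 30 - 76 + 8| / √(9 + 4 + 16)
  = |-50| / √29
  = 50 / 5.385
  ≈ 9.285

9.285


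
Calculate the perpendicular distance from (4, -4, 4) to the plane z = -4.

distance = |a·x₀ + b·y₀ + c·z₀ - d| / √(a² + b² + c²)
  = |0·4 + 0·(-4) + 1·4 - (-4)| / √(0² + 0² + 1²)
  = |0 + 0 + 4 + 4| / √(0 + 0 + 1)
  = |8| / √1
  = 8 / 1
  ≈ 8

8


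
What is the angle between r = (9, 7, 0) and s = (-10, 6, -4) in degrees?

r·s = 9·(-10) + 7·6 + 0·(-4) = -90 + 42 + 0 = -48
|r| = √(9² + 7² + 0²) = √130 ≈ 11.4
|s| = √((-10)² + 6² + (-4)²) = √152 ≈ 12.33
cos θ = (r·s)/(|r||s|) = -48/(11.4·12.33) ≈ -0.3415
θ = arccos(-0.3415) ≈ 110°

110°


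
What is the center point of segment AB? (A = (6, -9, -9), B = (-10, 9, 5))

M = ((x₁+x₂)/2, (y₁+y₂)/2, (z₁+z₂)/2)
  = ((6 - 10)/2, (-9 + 9)/2, (-9 + 5)/2)
  = (-4/2, 0/2, -4/2)
  = (-2, 0, -2)

(-2, 0, -2)


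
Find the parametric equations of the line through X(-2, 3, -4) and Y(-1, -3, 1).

Direction vector d = Y - X = (-1 + 2, -3 - 3, 1 + 4) = (1, -6, 5)
Parametric form r = X + t·d:
x = -2 + t, y = 3 - 6t, z = -4 + 5t

x = -2 + t, y = 3 - 6t, z = -4 + 5t


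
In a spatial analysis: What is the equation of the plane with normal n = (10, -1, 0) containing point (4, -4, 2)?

The plane through P with normal n = (a, b, c) satisfies n·(r - P) = 0,
i.e. ax + by + cz = a·x₀ + b·y₀ + c·z₀.
d = 10·4 + (-1)·(-4) + 0·2
  = 40 + 4 + 0
  = 44
Equation: 10x - y = 44

10x - y = 44


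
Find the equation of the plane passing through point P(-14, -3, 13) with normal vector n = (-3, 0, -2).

The plane through P with normal n = (a, b, c) satisfies n·(r - P) = 0,
i.e. ax + by + cz = a·x₀ + b·y₀ + c·z₀.
d = (-3)·(-14) + 0·(-3) + (-2)·13
  = 42 + 0 - 26
  = 16
Equation: -3x - 2z = 16

-3x - 2z = 16


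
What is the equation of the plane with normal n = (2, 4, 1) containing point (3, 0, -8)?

The plane through P with normal n = (a, b, c) satisfies n·(r - P) = 0,
i.e. ax + by + cz = a·x₀ + b·y₀ + c·z₀.
d = 2·3 + 4·0 + 1·(-8)
  = 6 + 0 - 8
  = -2
Equation: 2x + 4y + z = -2

2x + 4y + z = -2


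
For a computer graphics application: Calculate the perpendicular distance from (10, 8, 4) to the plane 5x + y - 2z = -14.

distance = |a·x₀ + b·y₀ + c·z₀ - d| / √(a² + b² + c²)
  = |5·10 + 1·8 + (-2)·4 - (-14)| / √(5² + 1² + (-2)²)
  = |50 + 8 - 8 + 14| / √(25 + 1 + 4)
  = |64| / √30
  = 64 / 5.477
  ≈ 11.68

11.68


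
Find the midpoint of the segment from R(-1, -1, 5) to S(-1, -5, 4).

M = ((x₁+x₂)/2, (y₁+y₂)/2, (z₁+z₂)/2)
  = ((-1 - 1)/2, (-1 - 5)/2, (5 + 4)/2)
  = (-2/2, -6/2, 9/2)
  = (-1, -3, 4.5)

(-1, -3, 4.5)


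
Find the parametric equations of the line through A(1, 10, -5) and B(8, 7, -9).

Direction vector d = B - A = (8 - 1, 7 - 10, -9 + 5) = (7, -3, -4)
Parametric form r = A + t·d:
x = 1 + 7t, y = 10 - 3t, z = -5 - 4t

x = 1 + 7t, y = 10 - 3t, z = -5 - 4t


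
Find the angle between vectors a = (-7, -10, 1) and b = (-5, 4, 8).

a·b = (-7)·(-5) + (-10)·4 + 1·8 = 35 - 40 + 8 = 3
|a| = √((-7)² + (-10)² + 1²) = √150 ≈ 12.25
|b| = √((-5)² + 4² + 8²) = √105 ≈ 10.25
cos θ = (a·b)/(|a||b|) = 3/(12.25·10.25) ≈ 0.0239
θ = arccos(0.0239) ≈ 88.63°

88.63°


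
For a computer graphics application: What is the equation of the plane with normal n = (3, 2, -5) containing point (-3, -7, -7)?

The plane through P with normal n = (a, b, c) satisfies n·(r - P) = 0,
i.e. ax + by + cz = a·x₀ + b·y₀ + c·z₀.
d = 3·(-3) + 2·(-7) + (-5)·(-7)
  = -9 - 14 + 35
  = 12
Equation: 3x + 2y - 5z = 12

3x + 2y - 5z = 12


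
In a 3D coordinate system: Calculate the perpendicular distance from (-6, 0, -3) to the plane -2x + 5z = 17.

distance = |a·x₀ + b·y₀ + c·z₀ - d| / √(a² + b² + c²)
  = |(-2)·(-6) + 0·0 + 5·(-3) - 17| / √((-2)² + 0² + 5²)
  = |12 + 0 - 15 - 17| / √(4 + 0 + 25)
  = |-20| / √29
  = 20 / 5.385
  ≈ 3.714

3.714


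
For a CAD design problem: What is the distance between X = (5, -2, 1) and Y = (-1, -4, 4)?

d = √[(x₂-x₁)² + (y₂-y₁)² + (z₂-z₁)²]
  = √[(-6)² + (-2)² + 3²]
  = √[36 + 4 + 9]
  = √49
  ≈ 7

7


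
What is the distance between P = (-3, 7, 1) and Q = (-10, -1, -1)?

d = √[(x₂-x₁)² + (y₂-y₁)² + (z₂-z₁)²]
  = √[(-7)² + (-8)² + (-2)²]
  = √[49 + 64 + 4]
  = √117
  ≈ 10.82

10.82


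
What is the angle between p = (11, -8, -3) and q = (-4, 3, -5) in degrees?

p·q = 11·(-4) + (-8)·3 + (-3)·(-5) = -44 - 24 + 15 = -53
|p| = √(11² + (-8)² + (-3)²) = √194 ≈ 13.93
|q| = √((-4)² + 3² + (-5)²) = √50 ≈ 7.071
cos θ = (p·q)/(|p||q|) = -53/(13.93·7.071) ≈ -0.5381
θ = arccos(-0.5381) ≈ 122.6°

122.6°


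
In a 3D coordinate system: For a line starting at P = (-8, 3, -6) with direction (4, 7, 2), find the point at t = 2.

P(t) = P + t·d
  = (-8 + 4·2, 3 + 7·2, -6 + 2·2)
  = (-8 + 8, 3 + 14, -6 + 4)
  = (0, 17, -2)

(0, 17, -2)


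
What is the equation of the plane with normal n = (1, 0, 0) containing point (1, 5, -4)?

The plane through P with normal n = (a, b, c) satisfies n·(r - P) = 0,
i.e. ax + by + cz = a·x₀ + b·y₀ + c·z₀.
d = 1·1 + 0·5 + 0·(-4)
  = 1 + 0 + 0
  = 1
Equation: x = 1

x = 1


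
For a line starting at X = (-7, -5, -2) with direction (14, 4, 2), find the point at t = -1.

P(t) = X + t·d
  = (-7 + 14·(-1), -5 + 4·(-1), -2 + 2·(-1))
  = (-7 - 14, -5 - 4, -2 - 2)
  = (-21, -9, -4)

(-21, -9, -4)


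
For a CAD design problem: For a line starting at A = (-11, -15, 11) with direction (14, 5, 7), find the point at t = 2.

P(t) = A + t·d
  = (-11 + 14·2, -15 + 5·2, 11 + 7·2)
  = (-11 + 28, -15 + 10, 11 + 14)
  = (17, -5, 25)

(17, -5, 25)


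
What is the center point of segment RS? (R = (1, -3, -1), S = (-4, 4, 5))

M = ((x₁+x₂)/2, (y₁+y₂)/2, (z₁+z₂)/2)
  = ((1 - 4)/2, (-3 + 4)/2, (-1 + 5)/2)
  = (-3/2, 1/2, 4/2)
  = (-1.5, 0.5, 2)

(-1.5, 0.5, 2)


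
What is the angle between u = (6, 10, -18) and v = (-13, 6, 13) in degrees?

u·v = 6·(-13) + 10·6 + (-18)·13 = -78 + 60 - 234 = -252
|u| = √(6² + 10² + (-18)²) = √460 ≈ 21.45
|v| = √((-13)² + 6² + 13²) = √374 ≈ 19.34
cos θ = (u·v)/(|u||v|) = -252/(21.45·19.34) ≈ -0.6076
θ = arccos(-0.6076) ≈ 127.4°

127.4°


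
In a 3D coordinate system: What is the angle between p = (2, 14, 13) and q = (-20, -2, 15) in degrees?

p·q = 2·(-20) + 14·(-2) + 13·15 = -40 - 28 + 195 = 127
|p| = √(2² + 14² + 13²) = √369 ≈ 19.21
|q| = √((-20)² + (-2)² + 15²) = √629 ≈ 25.08
cos θ = (p·q)/(|p||q|) = 127/(19.21·25.08) ≈ 0.2636
θ = arccos(0.2636) ≈ 74.72°

74.72°


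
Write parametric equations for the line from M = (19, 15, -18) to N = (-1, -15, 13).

Direction vector d = N - M = (-1 - 19, -15 - 15, 13 + 18) = (-20, -30, 31)
Parametric form r = M + t·d:
x = 19 - 20t, y = 15 - 30t, z = -18 + 31t

x = 19 - 20t, y = 15 - 30t, z = -18 + 31t


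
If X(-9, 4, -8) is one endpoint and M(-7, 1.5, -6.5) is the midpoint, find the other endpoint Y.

Y = 2M - X
  = (2·(-7) - (-9), 2·1.5 - 4, 2·(-6.5) - (-8))
  = (-14 + 9, 3 - 4, -13 + 8)
  = (-5, -1, -5)

(-5, -1, -5)


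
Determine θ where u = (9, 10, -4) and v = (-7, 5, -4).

u·v = 9·(-7) + 10·5 + (-4)·(-4) = -63 + 50 + 16 = 3
|u| = √(9² + 10² + (-4)²) = √197 ≈ 14.04
|v| = √((-7)² + 5² + (-4)²) = √90 ≈ 9.487
cos θ = (u·v)/(|u||v|) = 3/(14.04·9.487) ≈ 0.02253
θ = arccos(0.02253) ≈ 88.71°

88.71°


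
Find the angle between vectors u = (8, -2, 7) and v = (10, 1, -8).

u·v = 8·10 + (-2)·1 + 7·(-8) = 80 - 2 - 56 = 22
|u| = √(8² + (-2)² + 7²) = √117 ≈ 10.82
|v| = √(10² + 1² + (-8)²) = √165 ≈ 12.85
cos θ = (u·v)/(|u||v|) = 22/(10.82·12.85) ≈ 0.1583
θ = arccos(0.1583) ≈ 80.89°

80.89°


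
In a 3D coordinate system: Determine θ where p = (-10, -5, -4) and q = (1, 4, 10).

p·q = (-10)·1 + (-5)·4 + (-4)·10 = -10 - 20 - 40 = -70
|p| = √((-10)² + (-5)² + (-4)²) = √141 ≈ 11.87
|q| = √(1² + 4² + 10²) = √117 ≈ 10.82
cos θ = (p·q)/(|p||q|) = -70/(11.87·10.82) ≈ -0.545
θ = arccos(-0.545) ≈ 123°

123°


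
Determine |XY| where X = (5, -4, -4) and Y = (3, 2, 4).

d = √[(x₂-x₁)² + (y₂-y₁)² + (z₂-z₁)²]
  = √[(-2)² + 6² + 8²]
  = √[4 + 36 + 64]
  = √104
  ≈ 10.2

10.2


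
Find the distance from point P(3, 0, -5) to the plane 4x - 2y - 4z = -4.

distance = |a·x₀ + b·y₀ + c·z₀ - d| / √(a² + b² + c²)
  = |4·3 + (-2)·0 + (-4)·(-5) - (-4)| / √(4² + (-2)² + (-4)²)
  = |12 + 0 + 20 + 4| / √(16 + 4 + 16)
  = |36| / √36
  = 36 / 6
  ≈ 6

6


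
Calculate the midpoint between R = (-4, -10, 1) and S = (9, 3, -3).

M = ((x₁+x₂)/2, (y₁+y₂)/2, (z₁+z₂)/2)
  = ((-4 + 9)/2, (-10 + 3)/2, (1 - 3)/2)
  = (5/2, -7/2, -2/2)
  = (2.5, -3.5, -1)

(2.5, -3.5, -1)


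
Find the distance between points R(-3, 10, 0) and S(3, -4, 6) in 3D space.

d = √[(x₂-x₁)² + (y₂-y₁)² + (z₂-z₁)²]
  = √[6² + (-14)² + 6²]
  = √[36 + 196 + 36]
  = √268
  ≈ 16.37

16.37


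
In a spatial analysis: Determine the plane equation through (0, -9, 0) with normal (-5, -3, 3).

The plane through P with normal n = (a, b, c) satisfies n·(r - P) = 0,
i.e. ax + by + cz = a·x₀ + b·y₀ + c·z₀.
d = (-5)·0 + (-3)·(-9) + 3·0
  = 0 + 27 + 0
  = 27
Equation: -5x - 3y + 3z = 27

-5x - 3y + 3z = 27


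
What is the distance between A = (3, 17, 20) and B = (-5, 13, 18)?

d = √[(x₂-x₁)² + (y₂-y₁)² + (z₂-z₁)²]
  = √[(-8)² + (-4)² + (-2)²]
  = √[64 + 16 + 4]
  = √84
  ≈ 9.165

9.165


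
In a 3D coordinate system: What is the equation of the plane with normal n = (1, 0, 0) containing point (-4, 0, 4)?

The plane through P with normal n = (a, b, c) satisfies n·(r - P) = 0,
i.e. ax + by + cz = a·x₀ + b·y₀ + c·z₀.
d = 1·(-4) + 0·0 + 0·4
  = -4 + 0 + 0
  = -4
Equation: x = -4

x = -4


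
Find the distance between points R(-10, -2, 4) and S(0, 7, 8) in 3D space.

d = √[(x₂-x₁)² + (y₂-y₁)² + (z₂-z₁)²]
  = √[10² + 9² + 4²]
  = √[100 + 81 + 16]
  = √197
  ≈ 14.04

14.04


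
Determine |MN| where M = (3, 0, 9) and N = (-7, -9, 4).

d = √[(x₂-x₁)² + (y₂-y₁)² + (z₂-z₁)²]
  = √[(-10)² + (-9)² + (-5)²]
  = √[100 + 81 + 25]
  = √206
  ≈ 14.35

14.35


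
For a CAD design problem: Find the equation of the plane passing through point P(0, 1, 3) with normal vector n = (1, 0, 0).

The plane through P with normal n = (a, b, c) satisfies n·(r - P) = 0,
i.e. ax + by + cz = a·x₀ + b·y₀ + c·z₀.
d = 1·0 + 0·1 + 0·3
  = 0 + 0 + 0
  = 0
Equation: x = 0

x = 0


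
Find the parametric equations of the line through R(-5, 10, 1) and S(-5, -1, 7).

Direction vector d = S - R = (-5 + 5, -1 - 10, 7 - 1) = (0, -11, 6)
Parametric form r = R + t·d:
x = -5, y = 10 - 11t, z = 1 + 6t

x = -5, y = 10 - 11t, z = 1 + 6t


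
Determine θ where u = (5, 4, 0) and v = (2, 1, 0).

u·v = 5·2 + 4·1 + 0·0 = 10 + 4 + 0 = 14
|u| = √(5² + 4² + 0²) = √41 ≈ 6.403
|v| = √(2² + 1² + 0²) = √5 ≈ 2.236
cos θ = (u·v)/(|u||v|) = 14/(6.403·2.236) ≈ 0.9778
θ = arccos(0.9778) ≈ 12.09°

12.09°


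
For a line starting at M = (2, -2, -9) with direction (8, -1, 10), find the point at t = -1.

P(t) = M + t·d
  = (2 + 8·(-1), -2 + (-1)·(-1), -9 + 10·(-1))
  = (2 - 8, -2 + 1, -9 - 10)
  = (-6, -1, -19)

(-6, -1, -19)


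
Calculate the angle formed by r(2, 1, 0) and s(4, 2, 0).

r·s = 2·4 + 1·2 + 0·0 = 8 + 2 + 0 = 10
|r| = √(2² + 1² + 0²) = √5 ≈ 2.236
|s| = √(4² + 2² + 0²) = √20 ≈ 4.472
cos θ = (r·s)/(|r||s|) = 10/(2.236·4.472) ≈ 1
θ = arccos(1) ≈ 0°

0°


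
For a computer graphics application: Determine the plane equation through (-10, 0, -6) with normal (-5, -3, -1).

The plane through P with normal n = (a, b, c) satisfies n·(r - P) = 0,
i.e. ax + by + cz = a·x₀ + b·y₀ + c·z₀.
d = (-5)·(-10) + (-3)·0 + (-1)·(-6)
  = 50 + 0 + 6
  = 56
Equation: -5x - 3y - z = 56

-5x - 3y - z = 56


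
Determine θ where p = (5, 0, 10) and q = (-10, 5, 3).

p·q = 5·(-10) + 0·5 + 10·3 = -50 + 0 + 30 = -20
|p| = √(5² + 0² + 10²) = √125 ≈ 11.18
|q| = √((-10)² + 5² + 3²) = √134 ≈ 11.58
cos θ = (p·q)/(|p||q|) = -20/(11.18·11.58) ≈ -0.1545
θ = arccos(-0.1545) ≈ 98.89°

98.89°


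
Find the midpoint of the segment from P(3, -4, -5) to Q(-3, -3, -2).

M = ((x₁+x₂)/2, (y₁+y₂)/2, (z₁+z₂)/2)
  = ((3 - 3)/2, (-4 - 3)/2, (-5 - 2)/2)
  = (0/2, -7/2, -7/2)
  = (0, -3.5, -3.5)

(0, -3.5, -3.5)


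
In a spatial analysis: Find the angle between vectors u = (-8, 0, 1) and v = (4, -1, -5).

u·v = (-8)·4 + 0·(-1) + 1·(-5) = -32 + 0 - 5 = -37
|u| = √((-8)² + 0² + 1²) = √65 ≈ 8.062
|v| = √(4² + (-1)² + (-5)²) = √42 ≈ 6.481
cos θ = (u·v)/(|u||v|) = -37/(8.062·6.481) ≈ -0.7081
θ = arccos(-0.7081) ≈ 135.1°

135.1°


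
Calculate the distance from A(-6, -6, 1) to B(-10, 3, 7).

d = √[(x₂-x₁)² + (y₂-y₁)² + (z₂-z₁)²]
  = √[(-4)² + 9² + 6²]
  = √[16 + 81 + 36]
  = √133
  ≈ 11.53

11.53


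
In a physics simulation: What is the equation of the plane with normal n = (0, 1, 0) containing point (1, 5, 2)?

The plane through P with normal n = (a, b, c) satisfies n·(r - P) = 0,
i.e. ax + by + cz = a·x₀ + b·y₀ + c·z₀.
d = 0·1 + 1·5 + 0·2
  = 0 + 5 + 0
  = 5
Equation: y = 5

y = 5


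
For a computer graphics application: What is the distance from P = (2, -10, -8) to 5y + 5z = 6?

distance = |a·x₀ + b·y₀ + c·z₀ - d| / √(a² + b² + c²)
  = |0·2 + 5·(-10) + 5·(-8) - 6| / √(0² + 5² + 5²)
  = |0 - 50 - 40 - 6| / √(0 + 25 + 25)
  = |-96| / √50
  = 96 / 7.071
  ≈ 13.58

13.58


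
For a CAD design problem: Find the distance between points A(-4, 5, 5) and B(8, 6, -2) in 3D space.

d = √[(x₂-x₁)² + (y₂-y₁)² + (z₂-z₁)²]
  = √[12² + 1² + (-7)²]
  = √[144 + 1 + 49]
  = √194
  ≈ 13.93

13.93


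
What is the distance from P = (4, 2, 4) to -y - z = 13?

distance = |a·x₀ + b·y₀ + c·z₀ - d| / √(a² + b² + c²)
  = |0·4 + (-1)·2 + (-1)·4 - 13| / √(0² + (-1)² + (-1)²)
  = |0 - 2 - 4 - 13| / √(0 + 1 + 1)
  = |-19| / √2
  = 19 / 1.414
  ≈ 13.44

13.44


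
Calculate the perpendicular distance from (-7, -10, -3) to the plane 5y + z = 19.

distance = |a·x₀ + b·y₀ + c·z₀ - d| / √(a² + b² + c²)
  = |0·(-7) + 5·(-10) + 1·(-3) - 19| / √(0² + 5² + 1²)
  = |0 - 50 - 3 - 19| / √(0 + 25 + 1)
  = |-72| / √26
  = 72 / 5.099
  ≈ 14.12

14.12


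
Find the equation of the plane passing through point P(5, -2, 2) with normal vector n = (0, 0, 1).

The plane through P with normal n = (a, b, c) satisfies n·(r - P) = 0,
i.e. ax + by + cz = a·x₀ + b·y₀ + c·z₀.
d = 0·5 + 0·(-2) + 1·2
  = 0 + 0 + 2
  = 2
Equation: z = 2

z = 2


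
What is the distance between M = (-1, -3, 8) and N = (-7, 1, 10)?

d = √[(x₂-x₁)² + (y₂-y₁)² + (z₂-z₁)²]
  = √[(-6)² + 4² + 2²]
  = √[36 + 16 + 4]
  = √56
  ≈ 7.483

7.483


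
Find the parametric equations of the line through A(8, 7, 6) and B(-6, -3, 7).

Direction vector d = B - A = (-6 - 8, -3 - 7, 7 - 6) = (-14, -10, 1)
Parametric form r = A + t·d:
x = 8 - 14t, y = 7 - 10t, z = 6 + t

x = 8 - 14t, y = 7 - 10t, z = 6 + t


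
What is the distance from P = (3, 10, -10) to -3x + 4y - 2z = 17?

distance = |a·x₀ + b·y₀ + c·z₀ - d| / √(a² + b² + c²)
  = |(-3)·3 + 4·10 + (-2)·(-10) - 17| / √((-3)² + 4² + (-2)²)
  = |-9 + 40 + 20 - 17| / √(9 + 16 + 4)
  = |34| / √29
  = 34 / 5.385
  ≈ 6.314

6.314


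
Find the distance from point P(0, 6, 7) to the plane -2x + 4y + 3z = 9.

distance = |a·x₀ + b·y₀ + c·z₀ - d| / √(a² + b² + c²)
  = |(-2)·0 + 4·6 + 3·7 - 9| / √((-2)² + 4² + 3²)
  = |0 + 24 + 21 - 9| / √(4 + 16 + 9)
  = |36| / √29
  = 36 / 5.385
  ≈ 6.685

6.685


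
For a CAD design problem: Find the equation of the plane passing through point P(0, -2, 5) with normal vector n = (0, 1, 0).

The plane through P with normal n = (a, b, c) satisfies n·(r - P) = 0,
i.e. ax + by + cz = a·x₀ + b·y₀ + c·z₀.
d = 0·0 + 1·(-2) + 0·5
  = 0 - 2 + 0
  = -2
Equation: y = -2

y = -2


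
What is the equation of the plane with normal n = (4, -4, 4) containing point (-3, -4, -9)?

The plane through P with normal n = (a, b, c) satisfies n·(r - P) = 0,
i.e. ax + by + cz = a·x₀ + b·y₀ + c·z₀.
d = 4·(-3) + (-4)·(-4) + 4·(-9)
  = -12 + 16 - 36
  = -32
Equation: 4x - 4y + 4z = -32

4x - 4y + 4z = -32


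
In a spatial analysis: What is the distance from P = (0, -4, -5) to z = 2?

distance = |a·x₀ + b·y₀ + c·z₀ - d| / √(a² + b² + c²)
  = |0·0 + 0·(-4) + 1·(-5) - 2| / √(0² + 0² + 1²)
  = |0 + 0 - 5 - 2| / √(0 + 0 + 1)
  = |-7| / √1
  = 7 / 1
  ≈ 7

7


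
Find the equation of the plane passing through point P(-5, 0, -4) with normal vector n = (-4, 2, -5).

The plane through P with normal n = (a, b, c) satisfies n·(r - P) = 0,
i.e. ax + by + cz = a·x₀ + b·y₀ + c·z₀.
d = (-4)·(-5) + 2·0 + (-5)·(-4)
  = 20 + 0 + 20
  = 40
Equation: -4x + 2y - 5z = 40

-4x + 2y - 5z = 40


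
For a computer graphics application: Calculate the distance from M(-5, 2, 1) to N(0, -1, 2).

d = √[(x₂-x₁)² + (y₂-y₁)² + (z₂-z₁)²]
  = √[5² + (-3)² + 1²]
  = √[25 + 9 + 1]
  = √35
  ≈ 5.916

5.916


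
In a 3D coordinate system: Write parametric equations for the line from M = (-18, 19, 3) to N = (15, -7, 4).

Direction vector d = N - M = (15 + 18, -7 - 19, 4 - 3) = (33, -26, 1)
Parametric form r = M + t·d:
x = -18 + 33t, y = 19 - 26t, z = 3 + t

x = -18 + 33t, y = 19 - 26t, z = 3 + t


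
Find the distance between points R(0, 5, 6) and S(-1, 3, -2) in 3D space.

d = √[(x₂-x₁)² + (y₂-y₁)² + (z₂-z₁)²]
  = √[(-1)² + (-2)² + (-8)²]
  = √[1 + 4 + 64]
  = √69
  ≈ 8.307

8.307


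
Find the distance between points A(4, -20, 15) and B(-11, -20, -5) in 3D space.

d = √[(x₂-x₁)² + (y₂-y₁)² + (z₂-z₁)²]
  = √[(-15)² + 0² + (-20)²]
  = √[225 + 0 + 400]
  = √625
  ≈ 25

25


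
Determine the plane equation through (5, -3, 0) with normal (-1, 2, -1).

The plane through P with normal n = (a, b, c) satisfies n·(r - P) = 0,
i.e. ax + by + cz = a·x₀ + b·y₀ + c·z₀.
d = (-1)·5 + 2·(-3) + (-1)·0
  = -5 - 6 + 0
  = -11
Equation: -x + 2y - z = -11

-x + 2y - z = -11


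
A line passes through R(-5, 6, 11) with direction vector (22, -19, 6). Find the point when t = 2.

P(t) = R + t·d
  = (-5 + 22·2, 6 + (-19)·2, 11 + 6·2)
  = (-5 + 44, 6 - 38, 11 + 12)
  = (39, -32, 23)

(39, -32, 23)


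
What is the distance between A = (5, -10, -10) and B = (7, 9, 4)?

d = √[(x₂-x₁)² + (y₂-y₁)² + (z₂-z₁)²]
  = √[2² + 19² + 14²]
  = √[4 + 361 + 196]
  = √561
  ≈ 23.69

23.69


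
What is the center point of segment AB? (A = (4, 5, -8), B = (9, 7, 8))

M = ((x₁+x₂)/2, (y₁+y₂)/2, (z₁+z₂)/2)
  = ((4 + 9)/2, (5 + 7)/2, (-8 + 8)/2)
  = (13/2, 12/2, 0/2)
  = (6.5, 6, 0)

(6.5, 6, 0)


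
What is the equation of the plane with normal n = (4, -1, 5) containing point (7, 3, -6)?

The plane through P with normal n = (a, b, c) satisfies n·(r - P) = 0,
i.e. ax + by + cz = a·x₀ + b·y₀ + c·z₀.
d = 4·7 + (-1)·3 + 5·(-6)
  = 28 - 3 - 30
  = -5
Equation: 4x - y + 5z = -5

4x - y + 5z = -5


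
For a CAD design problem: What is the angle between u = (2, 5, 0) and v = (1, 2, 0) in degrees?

u·v = 2·1 + 5·2 + 0·0 = 2 + 10 + 0 = 12
|u| = √(2² + 5² + 0²) = √29 ≈ 5.385
|v| = √(1² + 2² + 0²) = √5 ≈ 2.236
cos θ = (u·v)/(|u||v|) = 12/(5.385·2.236) ≈ 0.9965
θ = arccos(0.9965) ≈ 4.764°

4.764°


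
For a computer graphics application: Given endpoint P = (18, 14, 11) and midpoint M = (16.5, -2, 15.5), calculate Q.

Q = 2M - P
  = (2·16.5 - 18, 2·(-2) - 14, 2·15.5 - 11)
  = (33 - 18, -4 - 14, 31 - 11)
  = (15, -18, 20)

(15, -18, 20)


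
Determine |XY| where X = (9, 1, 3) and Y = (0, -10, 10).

d = √[(x₂-x₁)² + (y₂-y₁)² + (z₂-z₁)²]
  = √[(-9)² + (-11)² + 7²]
  = √[81 + 121 + 49]
  = √251
  ≈ 15.84

15.84


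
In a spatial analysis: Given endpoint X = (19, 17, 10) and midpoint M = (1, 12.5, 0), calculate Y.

Y = 2M - X
  = (2·1 - 19, 2·12.5 - 17, 2·0 - 10)
  = (2 - 19, 25 - 17, 0 - 10)
  = (-17, 8, -10)

(-17, 8, -10)


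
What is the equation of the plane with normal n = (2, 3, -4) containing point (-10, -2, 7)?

The plane through P with normal n = (a, b, c) satisfies n·(r - P) = 0,
i.e. ax + by + cz = a·x₀ + b·y₀ + c·z₀.
d = 2·(-10) + 3·(-2) + (-4)·7
  = -20 - 6 - 28
  = -54
Equation: 2x + 3y - 4z = -54

2x + 3y - 4z = -54


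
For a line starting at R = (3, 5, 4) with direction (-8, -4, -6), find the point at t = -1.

P(t) = R + t·d
  = (3 + (-8)·(-1), 5 + (-4)·(-1), 4 + (-6)·(-1))
  = (3 + 8, 5 + 4, 4 + 6)
  = (11, 9, 10)

(11, 9, 10)


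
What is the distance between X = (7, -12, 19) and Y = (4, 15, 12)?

d = √[(x₂-x₁)² + (y₂-y₁)² + (z₂-z₁)²]
  = √[(-3)² + 27² + (-7)²]
  = √[9 + 729 + 49]
  = √787
  ≈ 28.05

28.05


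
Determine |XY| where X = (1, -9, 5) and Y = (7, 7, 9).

d = √[(x₂-x₁)² + (y₂-y₁)² + (z₂-z₁)²]
  = √[6² + 16² + 4²]
  = √[36 + 256 + 16]
  = √308
  ≈ 17.55

17.55


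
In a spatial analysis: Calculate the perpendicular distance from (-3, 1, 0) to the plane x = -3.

distance = |a·x₀ + b·y₀ + c·z₀ - d| / √(a² + b² + c²)
  = |1·(-3) + 0·1 + 0·0 - (-3)| / √(1² + 0² + 0²)
  = |-3 + 0 + 0 + 3| / √(1 + 0 + 0)
  = |0| / √1
  = 0 / 1
  ≈ 0

0


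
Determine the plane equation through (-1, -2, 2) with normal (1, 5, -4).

The plane through P with normal n = (a, b, c) satisfies n·(r - P) = 0,
i.e. ax + by + cz = a·x₀ + b·y₀ + c·z₀.
d = 1·(-1) + 5·(-2) + (-4)·2
  = -1 - 10 - 8
  = -19
Equation: x + 5y - 4z = -19

x + 5y - 4z = -19


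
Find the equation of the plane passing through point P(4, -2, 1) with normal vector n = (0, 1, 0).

The plane through P with normal n = (a, b, c) satisfies n·(r - P) = 0,
i.e. ax + by + cz = a·x₀ + b·y₀ + c·z₀.
d = 0·4 + 1·(-2) + 0·1
  = 0 - 2 + 0
  = -2
Equation: y = -2

y = -2


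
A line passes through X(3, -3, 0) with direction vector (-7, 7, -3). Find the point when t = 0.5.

P(t) = X + t·d
  = (3 + (-7)·0.5, -3 + 7·0.5, 0 + (-3)·0.5)
  = (3 - 3.5, -3 + 3.5, 0 - 1.5)
  = (-0.5, 0.5, -1.5)

(-0.5, 0.5, -1.5)


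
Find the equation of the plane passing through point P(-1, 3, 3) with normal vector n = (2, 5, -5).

The plane through P with normal n = (a, b, c) satisfies n·(r - P) = 0,
i.e. ax + by + cz = a·x₀ + b·y₀ + c·z₀.
d = 2·(-1) + 5·3 + (-5)·3
  = -2 + 15 - 15
  = -2
Equation: 2x + 5y - 5z = -2

2x + 5y - 5z = -2


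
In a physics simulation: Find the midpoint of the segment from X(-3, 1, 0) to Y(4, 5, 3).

M = ((x₁+x₂)/2, (y₁+y₂)/2, (z₁+z₂)/2)
  = ((-3 + 4)/2, (1 + 5)/2, (0 + 3)/2)
  = (1/2, 6/2, 3/2)
  = (0.5, 3, 1.5)

(0.5, 3, 1.5)


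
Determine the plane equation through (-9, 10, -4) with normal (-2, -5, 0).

The plane through P with normal n = (a, b, c) satisfies n·(r - P) = 0,
i.e. ax + by + cz = a·x₀ + b·y₀ + c·z₀.
d = (-2)·(-9) + (-5)·10 + 0·(-4)
  = 18 - 50 + 0
  = -32
Equation: -2x - 5y = -32

-2x - 5y = -32


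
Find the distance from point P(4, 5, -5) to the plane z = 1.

distance = |a·x₀ + b·y₀ + c·z₀ - d| / √(a² + b² + c²)
  = |0·4 + 0·5 + 1·(-5) - 1| / √(0² + 0² + 1²)
  = |0 + 0 - 5 - 1| / √(0 + 0 + 1)
  = |-6| / √1
  = 6 / 1
  ≈ 6

6


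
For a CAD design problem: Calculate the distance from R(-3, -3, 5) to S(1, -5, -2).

d = √[(x₂-x₁)² + (y₂-y₁)² + (z₂-z₁)²]
  = √[4² + (-2)² + (-7)²]
  = √[16 + 4 + 49]
  = √69
  ≈ 8.307

8.307


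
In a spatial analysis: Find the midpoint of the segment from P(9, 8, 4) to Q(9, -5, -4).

M = ((x₁+x₂)/2, (y₁+y₂)/2, (z₁+z₂)/2)
  = ((9 + 9)/2, (8 - 5)/2, (4 - 4)/2)
  = (18/2, 3/2, 0/2)
  = (9, 1.5, 0)

(9, 1.5, 0)


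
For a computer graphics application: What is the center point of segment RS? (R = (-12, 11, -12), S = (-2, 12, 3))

M = ((x₁+x₂)/2, (y₁+y₂)/2, (z₁+z₂)/2)
  = ((-12 - 2)/2, (11 + 12)/2, (-12 + 3)/2)
  = (-14/2, 23/2, -9/2)
  = (-7, 11.5, -4.5)

(-7, 11.5, -4.5)


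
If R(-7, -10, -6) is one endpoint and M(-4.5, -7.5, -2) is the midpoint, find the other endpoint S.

S = 2M - R
  = (2·(-4.5) - (-7), 2·(-7.5) - (-10), 2·(-2) - (-6))
  = (-9 + 7, -15 + 10, -4 + 6)
  = (-2, -5, 2)

(-2, -5, 2)


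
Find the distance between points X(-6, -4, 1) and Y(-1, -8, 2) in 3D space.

d = √[(x₂-x₁)² + (y₂-y₁)² + (z₂-z₁)²]
  = √[5² + (-4)² + 1²]
  = √[25 + 16 + 1]
  = √42
  ≈ 6.481

6.481


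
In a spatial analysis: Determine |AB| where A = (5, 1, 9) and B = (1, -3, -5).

d = √[(x₂-x₁)² + (y₂-y₁)² + (z₂-z₁)²]
  = √[(-4)² + (-4)² + (-14)²]
  = √[16 + 16 + 196]
  = √228
  ≈ 15.1

15.1


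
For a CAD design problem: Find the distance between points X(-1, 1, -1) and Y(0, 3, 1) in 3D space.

d = √[(x₂-x₁)² + (y₂-y₁)² + (z₂-z₁)²]
  = √[1² + 2² + 2²]
  = √[1 + 4 + 4]
  = √9
  ≈ 3

3


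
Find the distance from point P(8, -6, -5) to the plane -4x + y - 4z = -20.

distance = |a·x₀ + b·y₀ + c·z₀ - d| / √(a² + b² + c²)
  = |(-4)·8 + 1·(-6) + (-4)·(-5) - (-20)| / √((-4)² + 1² + (-4)²)
  = |-32 - 6 + 20 + 20| / √(16 + 1 + 16)
  = |2| / √33
  = 2 / 5.745
  ≈ 0.3482

0.3482


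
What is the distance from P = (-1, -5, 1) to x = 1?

distance = |a·x₀ + b·y₀ + c·z₀ - d| / √(a² + b² + c²)
  = |1·(-1) + 0·(-5) + 0·1 - 1| / √(1² + 0² + 0²)
  = |-1 + 0 + 0 - 1| / √(1 + 0 + 0)
  = |-2| / √1
  = 2 / 1
  ≈ 2

2


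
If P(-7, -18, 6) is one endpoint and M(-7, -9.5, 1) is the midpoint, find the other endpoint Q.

Q = 2M - P
  = (2·(-7) - (-7), 2·(-9.5) - (-18), 2·1 - 6)
  = (-14 + 7, -19 + 18, 2 - 6)
  = (-7, -1, -4)

(-7, -1, -4)


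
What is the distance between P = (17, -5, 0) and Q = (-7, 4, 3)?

d = √[(x₂-x₁)² + (y₂-y₁)² + (z₂-z₁)²]
  = √[(-24)² + 9² + 3²]
  = √[576 + 81 + 9]
  = √666
  ≈ 25.81

25.81


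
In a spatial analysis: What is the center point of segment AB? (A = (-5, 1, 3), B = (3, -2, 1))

M = ((x₁+x₂)/2, (y₁+y₂)/2, (z₁+z₂)/2)
  = ((-5 + 3)/2, (1 - 2)/2, (3 + 1)/2)
  = (-2/2, -1/2, 4/2)
  = (-1, -0.5, 2)

(-1, -0.5, 2)


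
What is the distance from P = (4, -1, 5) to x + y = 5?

distance = |a·x₀ + b·y₀ + c·z₀ - d| / √(a² + b² + c²)
  = |1·4 + 1·(-1) + 0·5 - 5| / √(1² + 1² + 0²)
  = |4 - 1 + 0 - 5| / √(1 + 1 + 0)
  = |-2| / √2
  = 2 / 1.414
  ≈ 1.414

1.414


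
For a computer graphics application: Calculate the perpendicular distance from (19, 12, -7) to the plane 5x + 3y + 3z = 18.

distance = |a·x₀ + b·y₀ + c·z₀ - d| / √(a² + b² + c²)
  = |5·19 + 3·12 + 3·(-7) - 18| / √(5² + 3² + 3²)
  = |95 + 36 - 21 - 18| / √(25 + 9 + 9)
  = |92| / √43
  = 92 / 6.557
  ≈ 14.03

14.03


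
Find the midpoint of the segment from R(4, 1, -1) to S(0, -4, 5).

M = ((x₁+x₂)/2, (y₁+y₂)/2, (z₁+z₂)/2)
  = ((4 + 0)/2, (1 - 4)/2, (-1 + 5)/2)
  = (4/2, -3/2, 4/2)
  = (2, -1.5, 2)

(2, -1.5, 2)


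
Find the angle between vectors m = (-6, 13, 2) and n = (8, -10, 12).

m·n = (-6)·8 + 13·(-10) + 2·12 = -48 - 130 + 24 = -154
|m| = √((-6)² + 13² + 2²) = √209 ≈ 14.46
|n| = √(8² + (-10)² + 12²) = √308 ≈ 17.55
cos θ = (m·n)/(|m||n|) = -154/(14.46·17.55) ≈ -0.607
θ = arccos(-0.607) ≈ 127.4°

127.4°


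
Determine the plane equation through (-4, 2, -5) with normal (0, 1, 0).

The plane through P with normal n = (a, b, c) satisfies n·(r - P) = 0,
i.e. ax + by + cz = a·x₀ + b·y₀ + c·z₀.
d = 0·(-4) + 1·2 + 0·(-5)
  = 0 + 2 + 0
  = 2
Equation: y = 2

y = 2


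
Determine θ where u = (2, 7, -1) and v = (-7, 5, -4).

u·v = 2·(-7) + 7·5 + (-1)·(-4) = -14 + 35 + 4 = 25
|u| = √(2² + 7² + (-1)²) = √54 ≈ 7.348
|v| = √((-7)² + 5² + (-4)²) = √90 ≈ 9.487
cos θ = (u·v)/(|u||v|) = 25/(7.348·9.487) ≈ 0.3586
θ = arccos(0.3586) ≈ 68.99°

68.99°


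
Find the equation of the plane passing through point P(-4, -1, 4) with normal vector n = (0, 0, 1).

The plane through P with normal n = (a, b, c) satisfies n·(r - P) = 0,
i.e. ax + by + cz = a·x₀ + b·y₀ + c·z₀.
d = 0·(-4) + 0·(-1) + 1·4
  = 0 + 0 + 4
  = 4
Equation: z = 4

z = 4


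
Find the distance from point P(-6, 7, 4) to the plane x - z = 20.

distance = |a·x₀ + b·y₀ + c·z₀ - d| / √(a² + b² + c²)
  = |1·(-6) + 0·7 + (-1)·4 - 20| / √(1² + 0² + (-1)²)
  = |-6 + 0 - 4 - 20| / √(1 + 0 + 1)
  = |-30| / √2
  = 30 / 1.414
  ≈ 21.21

21.21


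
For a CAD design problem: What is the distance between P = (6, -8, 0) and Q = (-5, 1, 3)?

d = √[(x₂-x₁)² + (y₂-y₁)² + (z₂-z₁)²]
  = √[(-11)² + 9² + 3²]
  = √[121 + 81 + 9]
  = √211
  ≈ 14.53

14.53


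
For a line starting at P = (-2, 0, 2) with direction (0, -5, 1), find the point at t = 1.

P(t) = P + t·d
  = (-2 + 0·1, 0 + (-5)·1, 2 + 1·1)
  = (-2 + 0, 0 - 5, 2 + 1)
  = (-2, -5, 3)

(-2, -5, 3)


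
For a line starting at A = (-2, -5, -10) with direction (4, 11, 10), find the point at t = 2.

P(t) = A + t·d
  = (-2 + 4·2, -5 + 11·2, -10 + 10·2)
  = (-2 + 8, -5 + 22, -10 + 20)
  = (6, 17, 10)

(6, 17, 10)


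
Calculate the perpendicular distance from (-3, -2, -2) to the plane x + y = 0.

distance = |a·x₀ + b·y₀ + c·z₀ - d| / √(a² + b² + c²)
  = |1·(-3) + 1·(-2) + 0·(-2) - 0| / √(1² + 1² + 0²)
  = |-3 - 2 + 0 + 0| / √(1 + 1 + 0)
  = |-5| / √2
  = 5 / 1.414
  ≈ 3.536

3.536
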